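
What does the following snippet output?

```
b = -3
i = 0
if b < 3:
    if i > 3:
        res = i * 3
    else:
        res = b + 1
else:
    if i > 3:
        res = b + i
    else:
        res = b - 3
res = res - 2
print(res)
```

-4

b=-3, i=0
b < 3 is True; i > 3 is False
→ res = b + 1 = -2
res = (-2)-2 = -4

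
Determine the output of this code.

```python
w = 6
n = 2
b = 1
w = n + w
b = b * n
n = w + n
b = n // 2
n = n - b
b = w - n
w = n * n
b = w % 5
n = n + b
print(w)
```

w = 2+6 = 8
b = 1*2 = 2
n = 8+2 = 10
b = 10//2 = 5
n = 10-5 = 5
b = 8-5 = 3
w = 5*5 = 25
b = 25%5 = 0
n = 5+0 = 5

25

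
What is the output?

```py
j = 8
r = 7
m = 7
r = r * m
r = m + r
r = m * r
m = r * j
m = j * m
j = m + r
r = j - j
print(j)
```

r = 7*7 = 49
r = 7+49 = 56
r = 7*56 = 392
m = 392*8 = 3136
m = 8*3136 = 25088
j = 25088+392 = 25480
r = 25480-25480 = 0

25480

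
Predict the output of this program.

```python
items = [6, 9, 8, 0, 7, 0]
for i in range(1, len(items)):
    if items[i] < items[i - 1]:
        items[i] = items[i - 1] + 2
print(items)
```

[6, 9, 11, 13, 15, 17]

i=1: 9>=6, unchanged → [6, 9, 8, 0, 7, 0]
i=2: 8<9, items[2] = 9+2 = 11 → [6, 9, 11, 0, 7, 0]
i=3: 0<11, items[3] = 11+2 = 13 → [6, 9, 11, 13, 7, 0]
i=4: 7<13, items[4] = 13+2 = 15 → [6, 9, 11, 13, 15, 0]
i=5: 0<15, items[5] = 15+2 = 17 → [6, 9, 11, 13, 15, 17]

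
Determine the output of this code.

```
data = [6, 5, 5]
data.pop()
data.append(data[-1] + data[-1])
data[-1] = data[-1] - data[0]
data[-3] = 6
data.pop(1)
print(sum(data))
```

10

pop() removes 5 → [6, 5]
append data[-1]+data[-1] = 5+5 = 10 → [6, 5, 10]
data[-1] = data[-1]-data[0] = 10-6 = 4 → [6, 5, 4]
data[-3] = 6 → [6, 5, 4]
pop(1) removes 5 → [6, 4]
sum = 10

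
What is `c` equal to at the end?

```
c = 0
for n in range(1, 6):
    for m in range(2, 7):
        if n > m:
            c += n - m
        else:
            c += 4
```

n=1,m=2: not 1>2, c = 0+4 = 4
n=1,m=3: not 1>3, c = 4+4 = 8
n=1,m=4: not 1>4, c = 8+4 = 12
n=1,m=5: not 1>5, c = 12+4 = 16
n=1,m=6: not 1>6, c = 16+4 = 20
n=2,m=2: not 2>2, c = 20+4 = 24
n=2,m=3: not 2>3, c = 24+4 = 28
n=2,m=4: not 2>4, c = 28+4 = 32
n=2,m=5: not 2>5, c = 32+4 = 36
n=2,m=6: not 2>6, c = 36+4 = 40
n=3,m=2: 3>2, c = 40+1 = 41
n=3,m=3: not 3>3, c = 41+4 = 45
n=3,m=4: not 3>4, c = 45+4 = 49
n=3,m=5: not 3>5, c = 49+4 = 53
n=3,m=6: not 3>6, c = 53+4 = 57
n=4,m=2: 4>2, c = 57+2 = 59
n=4,m=3: 4>3, c = 59+1 = 60
n=4,m=4: not 4>4, c = 60+4 = 64
n=4,m=5: not 4>5, c = 64+4 = 68
n=4,m=6: not 4>6, c = 68+4 = 72
n=5,m=2: 5>2, c = 72+3 = 75
n=5,m=3: 5>3, c = 75+2 = 77
n=5,m=4: 5>4, c = 77+1 = 78
n=5,m=5: not 5>5, c = 78+4 = 82
n=5,m=6: not 5>6, c = 82+4 = 86

86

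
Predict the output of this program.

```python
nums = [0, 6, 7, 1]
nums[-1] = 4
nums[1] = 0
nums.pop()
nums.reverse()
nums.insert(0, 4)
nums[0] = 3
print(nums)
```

nums[-1] = 4 → [0, 6, 7, 4]
nums[1] = 0 → [0, 0, 7, 4]
pop() removes 4 → [0, 0, 7]
reverse → [7, 0, 0]
insert 4 at 0 → [4, 7, 0, 0]
nums[0] = 3 → [3, 7, 0, 0]

[3, 7, 0, 0]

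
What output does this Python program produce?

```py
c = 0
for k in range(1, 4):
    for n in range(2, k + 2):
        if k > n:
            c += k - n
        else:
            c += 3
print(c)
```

16

k=1,n=2: not 1>2, c = 0+3 = 3
k=2,n=2: not 2>2, c = 3+3 = 6
k=2,n=3: not 2>3, c = 6+3 = 9
k=3,n=2: 3>2, c = 9+1 = 10
k=3,n=3: not 3>3, c = 10+3 = 13
k=3,n=4: not 3>4, c = 13+3 = 16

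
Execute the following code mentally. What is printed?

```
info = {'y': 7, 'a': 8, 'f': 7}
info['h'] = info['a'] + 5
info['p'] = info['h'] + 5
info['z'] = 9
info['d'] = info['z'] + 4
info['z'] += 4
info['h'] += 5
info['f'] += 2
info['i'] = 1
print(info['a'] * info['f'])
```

info['h'] = info['a']+5 = 13 → {'y': 7, 'a': 8, 'f': 7, 'h': 13}
info['p'] = info['h']+5 = 18 → {'y': 7, 'a': 8, 'f': 7, 'h': 13, 'p': 18}
info['z'] = 9 → {'y': 7, 'a': 8, 'f': 7, 'h': 13, 'p': 18, 'z': 9}
info['d'] = info['z']+4 = 13 → {'y': 7, 'a': 8, 'f': 7, 'h': 13, 'p': 18, 'z': 9, 'd': 13}
info['z'] = 9+4 = 13 → {'y': 7, 'a': 8, 'f': 7, 'h': 13, 'p': 18, 'z': 13, 'd': 13}
info['h'] = 13+5 = 18 → {'y': 7, 'a': 8, 'f': 7, 'h': 18, 'p': 18, 'z': 13, 'd': 13}
info['f'] = 7+2 = 9 → {'y': 7, 'a': 8, 'f': 9, 'h': 18, 'p': 18, 'z': 13, 'd': 13}
info['i'] = 1 → {'y': 7, 'a': 8, 'f': 9, 'h': 18, 'p': 18, 'z': 13, 'd': 13, 'i': 1}
info['a']*info['f'] = 8*9 = 72

72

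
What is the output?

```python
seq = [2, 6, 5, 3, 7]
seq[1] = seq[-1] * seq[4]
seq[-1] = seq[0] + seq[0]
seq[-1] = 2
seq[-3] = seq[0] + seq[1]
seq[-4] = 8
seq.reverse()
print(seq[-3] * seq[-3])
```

seq[1] = seq[-1]*seq[4] = 7*7 = 49 → [2, 49, 5, 3, 7]
seq[-1] = seq[0]+seq[0] = 2+2 = 4 → [2, 49, 5, 3, 4]
seq[-1] = 2 → [2, 49, 5, 3, 2]
seq[-3] = seq[0]+seq[1] = 2+49 = 51 → [2, 49, 51, 3, 2]
seq[-4] = 8 → [2, 8, 51, 3, 2]
reverse → [2, 3, 51, 8, 2]
seq[-3]*seq[-3] = 51*51 = 2601

2601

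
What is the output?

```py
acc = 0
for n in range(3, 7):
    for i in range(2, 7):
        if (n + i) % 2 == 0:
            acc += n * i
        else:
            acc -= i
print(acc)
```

144

n=3,i=2: odd sum, acc = 0-2 = -2
n=3,i=3: even sum, acc = (-2)+9 = 7
n=3,i=4: odd sum, acc = 7-4 = 3
n=3,i=5: even sum, acc = 3+15 = 18
n=3,i=6: odd sum, acc = 18-6 = 12
n=4,i=2: even sum, acc = 12+8 = 20
n=4,i=3: odd sum, acc = 20-3 = 17
n=4,i=4: even sum, acc = 17+16 = 33
n=4,i=5: odd sum, acc = 33-5 = 28
n=4,i=6: even sum, acc = 28+24 = 52
n=5,i=2: odd sum, acc = 52-2 = 50
n=5,i=3: even sum, acc = 50+15 = 65
n=5,i=4: odd sum, acc = 65-4 = 61
n=5,i=5: even sum, acc = 61+25 = 86
n=5,i=6: odd sum, acc = 86-6 = 80
n=6,i=2: even sum, acc = 80+12 = 92
n=6,i=3: odd sum, acc = 92-3 = 89
n=6,i=4: even sum, acc = 89+24 = 113
n=6,i=5: odd sum, acc = 113-5 = 108
n=6,i=6: even sum, acc = 108+36 = 144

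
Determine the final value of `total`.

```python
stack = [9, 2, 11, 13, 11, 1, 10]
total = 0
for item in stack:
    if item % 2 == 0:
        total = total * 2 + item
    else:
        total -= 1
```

2

item=9: not even, total = 0-1 = -1
item=2: even, total = (-1)*2+2 = 0
item=11: not even, total = 0-1 = -1
item=13: not even, total = (-1)-1 = -2
item=11: not even, total = (-2)-1 = -3
item=1: not even, total = (-3)-1 = -4
item=10: even, total = (-4)*2+10 = 2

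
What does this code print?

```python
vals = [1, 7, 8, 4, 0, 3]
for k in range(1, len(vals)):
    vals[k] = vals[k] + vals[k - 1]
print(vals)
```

k=1: vals[1] = 7+1 = 8 → [1, 8, 8, 4, 0, 3]
k=2: vals[2] = 8+8 = 16 → [1, 8, 16, 4, 0, 3]
k=3: vals[3] = 4+16 = 20 → [1, 8, 16, 20, 0, 3]
k=4: vals[4] = 0+20 = 20 → [1, 8, 16, 20, 20, 3]
k=5: vals[5] = 3+20 = 23 → [1, 8, 16, 20, 20, 23]

[1, 8, 16, 20, 20, 23]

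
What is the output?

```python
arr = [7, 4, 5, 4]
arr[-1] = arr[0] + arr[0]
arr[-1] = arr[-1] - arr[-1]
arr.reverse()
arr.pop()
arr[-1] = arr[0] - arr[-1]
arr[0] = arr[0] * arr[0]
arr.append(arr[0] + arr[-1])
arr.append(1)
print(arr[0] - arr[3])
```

arr[-1] = arr[0]+arr[0] = 7+7 = 14 → [7, 4, 5, 14]
arr[-1] = arr[-1]-arr[-1] = 14-14 = 0 → [7, 4, 5, 0]
reverse → [0, 5, 4, 7]
pop() removes 7 → [0, 5, 4]
arr[-1] = arr[0]-arr[-1] = 0-4 = -4 → [0, 5, -4]
arr[0] = arr[0]*arr[0] = 0*0 = 0 → [0, 5, -4]
append arr[0]+arr[-1] = 0+(-4) = -4 → [0, 5, -4, -4]
append 1 → [0, 5, -4, -4, 1]
arr[0]-arr[3] = 0-(-4) = 4

4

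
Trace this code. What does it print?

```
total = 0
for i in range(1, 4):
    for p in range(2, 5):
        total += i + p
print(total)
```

45

i=1,p=2: total = 0+3 = 3
i=1,p=3: total = 3+4 = 7
i=1,p=4: total = 7+5 = 12
i=2,p=2: total = 12+4 = 16
i=2,p=3: total = 16+5 = 21
i=2,p=4: total = 21+6 = 27
i=3,p=2: total = 27+5 = 32
i=3,p=3: total = 32+6 = 38
i=3,p=4: total = 38+7 = 45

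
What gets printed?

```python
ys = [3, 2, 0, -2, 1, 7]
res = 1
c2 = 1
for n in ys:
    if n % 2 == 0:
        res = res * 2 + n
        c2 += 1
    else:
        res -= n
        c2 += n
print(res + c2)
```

-3

n=3: not even, res = 1-3 = -2; c2=4
n=2: even, res = (-2)*2+2 = -2; c2=5
n=0: even, res = (-2)*2+0 = -4; c2=6
n=-2: even, res = (-4)*2+(-2) = -10; c2=7
n=1: not even, res = (-10)-1 = -11; c2=8
n=7: not even, res = (-11)-7 = -18; c2=15
res+c2 = (-18)+15 = -3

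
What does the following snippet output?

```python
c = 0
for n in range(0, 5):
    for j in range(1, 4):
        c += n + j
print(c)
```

n=0,j=1: c = 0+1 = 1
n=0,j=2: c = 1+2 = 3
n=0,j=3: c = 3+3 = 6
n=1,j=1: c = 6+2 = 8
n=1,j=2: c = 8+3 = 11
n=1,j=3: c = 11+4 = 15
n=2,j=1: c = 15+3 = 18
n=2,j=2: c = 18+4 = 22
n=2,j=3: c = 22+5 = 27
n=3,j=1: c = 27+4 = 31
n=3,j=2: c = 31+5 = 36
n=3,j=3: c = 36+6 = 42
n=4,j=1: c = 42+5 = 47
n=4,j=2: c = 47+6 = 53
n=4,j=3: c = 53+7 = 60

60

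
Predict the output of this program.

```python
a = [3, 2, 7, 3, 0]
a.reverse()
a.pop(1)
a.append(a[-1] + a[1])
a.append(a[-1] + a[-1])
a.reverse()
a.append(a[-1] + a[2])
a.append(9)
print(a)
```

[20, 10, 3, 2, 7, 0, 3, 9]

reverse → [0, 3, 7, 2, 3]
pop(1) removes 3 → [0, 7, 2, 3]
append a[-1]+a[1] = 3+7 = 10 → [0, 7, 2, 3, 10]
append a[-1]+a[-1] = 10+10 = 20 → [0, 7, 2, 3, 10, 20]
reverse → [20, 10, 3, 2, 7, 0]
append a[-1]+a[2] = 0+3 = 3 → [20, 10, 3, 2, 7, 0, 3]
append 9 → [20, 10, 3, 2, 7, 0, 3, 9]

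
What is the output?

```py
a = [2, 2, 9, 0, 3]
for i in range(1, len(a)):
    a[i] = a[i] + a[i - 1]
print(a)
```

i=1: a[1] = 2+2 = 4 → [2, 4, 9, 0, 3]
i=2: a[2] = 9+4 = 13 → [2, 4, 13, 0, 3]
i=3: a[3] = 0+13 = 13 → [2, 4, 13, 13, 3]
i=4: a[4] = 3+13 = 16 → [2, 4, 13, 13, 16]

[2, 4, 13, 13, 16]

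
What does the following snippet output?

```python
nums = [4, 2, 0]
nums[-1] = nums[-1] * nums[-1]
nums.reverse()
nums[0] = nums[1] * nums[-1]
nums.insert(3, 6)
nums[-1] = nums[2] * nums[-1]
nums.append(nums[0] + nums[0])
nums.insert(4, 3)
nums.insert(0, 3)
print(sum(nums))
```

nums[-1] = nums[-1]*nums[-1] = 0*0 = 0 → [4, 2, 0]
reverse → [0, 2, 4]
nums[0] = nums[1]*nums[-1] = 2*4 = 8 → [8, 2, 4]
insert 6 at 3 → [8, 2, 4, 6]
nums[-1] = nums[2]*nums[-1] = 4*6 = 24 → [8, 2, 4, 24]
append nums[0]+nums[0] = 8+8 = 16 → [8, 2, 4, 24, 16]
insert 3 at 4 → [8, 2, 4, 24, 3, 16]
insert 3 at 0 → [3, 8, 2, 4, 24, 3, 16]
sum = 60

60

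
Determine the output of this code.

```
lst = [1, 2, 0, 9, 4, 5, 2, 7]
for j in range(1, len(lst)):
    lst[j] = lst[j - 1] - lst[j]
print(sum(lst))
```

j=1: lst[1] = 1-2 = -1 → [1, -1, 0, 9, 4, 5, 2, 7]
j=2: lst[2] = (-1)-0 = -1 → [1, -1, -1, 9, 4, 5, 2, 7]
j=3: lst[3] = (-1)-9 = -10 → [1, -1, -1, -10, 4, 5, 2, 7]
j=4: lst[4] = (-10)-4 = -14 → [1, -1, -1, -10, -14, 5, 2, 7]
j=5: lst[5] = (-14)-5 = -19 → [1, -1, -1, -10, -14, -19, 2, 7]
j=6: lst[6] = (-19)-2 = -21 → [1, -1, -1, -10, -14, -19, -21, 7]
j=7: lst[7] = (-21)-7 = -28 → [1, -1, -1, -10, -14, -19, -21, -28]
sum = -93

-93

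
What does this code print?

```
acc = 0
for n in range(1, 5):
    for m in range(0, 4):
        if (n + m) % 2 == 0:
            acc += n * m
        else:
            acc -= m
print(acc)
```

n=1,m=0: odd sum, acc = 0-0 = 0
n=1,m=1: even sum, acc = 0+1 = 1
n=1,m=2: odd sum, acc = 1-2 = -1
n=1,m=3: even sum, acc = (-1)+3 = 2
n=2,m=0: even sum, acc = 2+0 = 2
n=2,m=1: odd sum, acc = 2-1 = 1
n=2,m=2: even sum, acc = 1+4 = 5
n=2,m=3: odd sum, acc = 5-3 = 2
n=3,m=0: odd sum, acc = 2-0 = 2
n=3,m=1: even sum, acc = 2+3 = 5
n=3,m=2: odd sum, acc = 5-2 = 3
n=3,m=3: even sum, acc = 3+9 = 12
n=4,m=0: even sum, acc = 12+0 = 12
n=4,m=1: odd sum, acc = 12-1 = 11
n=4,m=2: even sum, acc = 11+8 = 19
n=4,m=3: odd sum, acc = 19-3 = 16

16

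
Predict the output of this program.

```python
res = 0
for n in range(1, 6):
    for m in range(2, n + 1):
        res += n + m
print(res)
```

n=2,m=2: res = 0+4 = 4
n=3,m=2: res = 4+5 = 9
n=3,m=3: res = 9+6 = 15
n=4,m=2: res = 15+6 = 21
n=4,m=3: res = 21+7 = 28
n=4,m=4: res = 28+8 = 36
n=5,m=2: res = 36+7 = 43
n=5,m=3: res = 43+8 = 51
n=5,m=4: res = 51+9 = 60
n=5,m=5: res = 60+10 = 70

70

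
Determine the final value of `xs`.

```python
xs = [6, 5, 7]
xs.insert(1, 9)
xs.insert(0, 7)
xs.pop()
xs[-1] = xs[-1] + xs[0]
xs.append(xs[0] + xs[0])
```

insert 9 at 1 → [6, 9, 5, 7]
insert 7 at 0 → [7, 6, 9, 5, 7]
pop() removes 7 → [7, 6, 9, 5]
xs[-1] = xs[-1]+xs[0] = 5+7 = 12 → [7, 6, 9, 12]
append xs[0]+xs[0] = 7+7 = 14 → [7, 6, 9, 12, 14]

[7, 6, 9, 12, 14]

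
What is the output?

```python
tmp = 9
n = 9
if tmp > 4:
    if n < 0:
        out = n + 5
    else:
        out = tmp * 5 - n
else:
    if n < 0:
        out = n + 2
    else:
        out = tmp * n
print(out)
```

36

tmp=9, n=9
tmp > 4 is True; n < 0 is False
→ out = tmp * 5 - n = 36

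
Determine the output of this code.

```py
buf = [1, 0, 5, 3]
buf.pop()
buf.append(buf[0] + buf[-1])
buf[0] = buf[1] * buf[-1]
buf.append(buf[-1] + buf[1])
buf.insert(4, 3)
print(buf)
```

[0, 0, 5, 6, 3, 6]

pop() removes 3 → [1, 0, 5]
append buf[0]+buf[-1] = 1+5 = 6 → [1, 0, 5, 6]
buf[0] = buf[1]*buf[-1] = 0*6 = 0 → [0, 0, 5, 6]
append buf[-1]+buf[1] = 6+0 = 6 → [0, 0, 5, 6, 6]
insert 3 at 4 → [0, 0, 5, 6, 3, 6]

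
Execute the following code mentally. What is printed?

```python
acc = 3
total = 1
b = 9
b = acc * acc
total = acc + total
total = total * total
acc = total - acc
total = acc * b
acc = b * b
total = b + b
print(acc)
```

b = 3*3 = 9
total = 3+1 = 4
total = 4*4 = 16
acc = 16-3 = 13
total = 13*9 = 117
acc = 9*9 = 81
total = 9+9 = 18

81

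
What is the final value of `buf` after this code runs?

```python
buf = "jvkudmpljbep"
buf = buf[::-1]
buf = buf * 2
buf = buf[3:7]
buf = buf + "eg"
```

'jlpmeg'

reverse → 'pebjlpmdukvj'
repeat ×2 → 'pebjlpmdukvjpebjlpmdukvj'
slice [3:7] → 'jlpm'
+ 'eg' → 'jlpmeg'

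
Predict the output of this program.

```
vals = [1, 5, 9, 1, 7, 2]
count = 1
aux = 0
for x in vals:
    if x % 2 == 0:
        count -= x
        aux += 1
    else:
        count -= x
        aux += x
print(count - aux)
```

-48

x=1: not even, count = 1-1 = 0; aux=1
x=5: not even, count = 0-5 = -5; aux=6
x=9: not even, count = (-5)-9 = -14; aux=15
x=1: not even, count = (-14)-1 = -15; aux=16
x=7: not even, count = (-15)-7 = -22; aux=23
x=2: even, count = (-22)-2 = -24; aux=24
count-aux = (-24)-24 = -48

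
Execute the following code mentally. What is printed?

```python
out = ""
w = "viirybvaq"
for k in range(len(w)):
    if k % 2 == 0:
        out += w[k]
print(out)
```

k=0: add 'v' → 'v'
k=1: skip
k=2: add 'i' → 'vi'
k=3: skip
k=4: add 'y' → 'viy'
k=5: skip
k=6: add 'v' → 'viyv'
k=7: skip
k=8: add 'q' → 'viyvq'

viyvq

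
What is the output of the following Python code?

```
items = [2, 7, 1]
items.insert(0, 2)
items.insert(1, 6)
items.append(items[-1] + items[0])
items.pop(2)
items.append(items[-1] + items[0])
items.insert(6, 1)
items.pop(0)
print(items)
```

[6, 7, 1, 3, 5, 1]

insert 2 at 0 → [2, 2, 7, 1]
insert 6 at 1 → [2, 6, 2, 7, 1]
append items[-1]+items[0] = 1+2 = 3 → [2, 6, 2, 7, 1, 3]
pop(2) removes 2 → [2, 6, 7, 1, 3]
append items[-1]+items[0] = 3+2 = 5 → [2, 6, 7, 1, 3, 5]
insert 1 at 6 → [2, 6, 7, 1, 3, 5, 1]
pop(0) removes 2 → [6, 7, 1, 3, 5, 1]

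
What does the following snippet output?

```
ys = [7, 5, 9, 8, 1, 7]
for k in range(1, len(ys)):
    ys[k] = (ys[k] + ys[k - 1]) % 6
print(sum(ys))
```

k=1: ys[1] = (5+7)%6 = 0 → [7, 0, 9, 8, 1, 7]
k=2: ys[2] = (9+0)%6 = 3 → [7, 0, 3, 8, 1, 7]
k=3: ys[3] = (8+3)%6 = 5 → [7, 0, 3, 5, 1, 7]
k=4: ys[4] = (1+5)%6 = 0 → [7, 0, 3, 5, 0, 7]
k=5: ys[5] = (7+0)%6 = 1 → [7, 0, 3, 5, 0, 1]
sum = 16

16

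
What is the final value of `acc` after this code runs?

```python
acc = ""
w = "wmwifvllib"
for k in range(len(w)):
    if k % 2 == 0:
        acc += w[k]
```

k=0: add 'w' → 'w'
k=1: skip
k=2: add 'w' → 'ww'
k=3: skip
k=4: add 'f' → 'wwf'
k=5: skip
k=6: add 'l' → 'wwfl'
k=7: skip
k=8: add 'i' → 'wwfli'
k=9: skip

'wwfli'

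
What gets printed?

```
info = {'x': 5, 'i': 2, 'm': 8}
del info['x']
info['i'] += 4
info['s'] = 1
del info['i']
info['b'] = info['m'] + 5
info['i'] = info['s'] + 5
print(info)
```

del 'x' → {'i': 2, 'm': 8}
info['i'] = 2+4 = 6 → {'i': 6, 'm': 8}
info['s'] = 1 → {'i': 6, 'm': 8, 's': 1}
del 'i' → {'m': 8, 's': 1}
info['b'] = info['m']+5 = 13 → {'m': 8, 's': 1, 'b': 13}
info['i'] = info['s']+5 = 6 → {'m': 8, 's': 1, 'b': 13, 'i': 6}

{'m': 8, 's': 1, 'b': 13, 'i': 6}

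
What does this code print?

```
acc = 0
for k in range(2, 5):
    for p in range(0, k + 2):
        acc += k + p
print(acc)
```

k=2,p=0: acc = 0+2 = 2
k=2,p=1: acc = 2+3 = 5
k=2,p=2: acc = 5+4 = 9
k=2,p=3: acc = 9+5 = 14
k=3,p=0: acc = 14+3 = 17
k=3,p=1: acc = 17+4 = 21
k=3,p=2: acc = 21+5 = 26
k=3,p=3: acc = 26+6 = 32
k=3,p=4: acc = 32+7 = 39
k=4,p=0: acc = 39+4 = 43
k=4,p=1: acc = 43+5 = 48
k=4,p=2: acc = 48+6 = 54
k=4,p=3: acc = 54+7 = 61
k=4,p=4: acc = 61+8 = 69
k=4,p=5: acc = 69+9 = 78

78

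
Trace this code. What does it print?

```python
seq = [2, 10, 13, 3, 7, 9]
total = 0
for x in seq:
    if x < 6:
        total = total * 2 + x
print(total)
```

x=2: <6, total = 0*2+2 = 2
x=10: not <6
x=13: not <6
x=3: <6, total = 2*2+3 = 7
x=7: not <6
x=9: not <6

7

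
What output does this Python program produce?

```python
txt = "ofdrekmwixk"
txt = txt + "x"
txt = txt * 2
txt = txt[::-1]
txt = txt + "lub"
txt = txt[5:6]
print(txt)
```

m

+ 'x' → 'ofdrekmwixkx'
repeat ×2 → 'ofdrekmwixkxofdrekmwixkx'
reverse → 'xkxiwmkerdfoxkxiwmkerdfo'
+ 'lub' → 'xkxiwmkerdfoxkxiwmkerdfolub'
slice [5:6] → 'm'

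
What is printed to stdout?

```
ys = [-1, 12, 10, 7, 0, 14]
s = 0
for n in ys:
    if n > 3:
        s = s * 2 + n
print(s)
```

164

n=-1: not >3
n=12: >3, s = 0*2+12 = 12
n=10: >3, s = 12*2+10 = 34
n=7: >3, s = 34*2+7 = 75
n=0: not >3
n=14: >3, s = 75*2+14 = 164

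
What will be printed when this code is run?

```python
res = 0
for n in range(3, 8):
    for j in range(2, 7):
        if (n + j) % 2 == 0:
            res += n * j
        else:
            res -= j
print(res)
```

188

n=3,j=2: odd sum, res = 0-2 = -2
n=3,j=3: even sum, res = (-2)+9 = 7
n=3,j=4: odd sum, res = 7-4 = 3
n=3,j=5: even sum, res = 3+15 = 18
n=3,j=6: odd sum, res = 18-6 = 12
n=4,j=2: even sum, res = 12+8 = 20
n=4,j=3: odd sum, res = 20-3 = 17
n=4,j=4: even sum, res = 17+16 = 33
n=4,j=5: odd sum, res = 33-5 = 28
n=4,j=6: even sum, res = 28+24 = 52
n=5,j=2: odd sum, res = 52-2 = 50
n=5,j=3: even sum, res = 50+15 = 65
n=5,j=4: odd sum, res = 65-4 = 61
n=5,j=5: even sum, res = 61+25 = 86
n=5,j=6: odd sum, res = 86-6 = 80
n=6,j=2: even sum, res = 80+12 = 92
n=6,j=3: odd sum, res = 92-3 = 89
n=6,j=4: even sum, res = 89+24 = 113
n=6,j=5: odd sum, res = 113-5 = 108
n=6,j=6: even sum, res = 108+36 = 144
n=7,j=2: odd sum, res = 144-2 = 142
n=7,j=3: even sum, res = 142+21 = 163
n=7,j=4: odd sum, res = 163-4 = 159
n=7,j=5: even sum, res = 159+35 = 194
n=7,j=6: odd sum, res = 194-6 = 188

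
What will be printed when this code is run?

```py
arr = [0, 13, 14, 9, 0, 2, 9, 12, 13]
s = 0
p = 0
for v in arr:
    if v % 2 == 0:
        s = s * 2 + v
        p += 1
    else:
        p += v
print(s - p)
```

v=0: even, s = 0*2+0 = 0; p=1
v=13: not even; p=14
v=14: even, s = 0*2+14 = 14; p=15
v=9: not even; p=24
v=0: even, s = 14*2+0 = 28; p=25
v=2: even, s = 28*2+2 = 58; p=26
v=9: not even; p=35
v=12: even, s = 58*2+12 = 128; p=36
v=13: not even; p=49
s-p = 128-49 = 79

79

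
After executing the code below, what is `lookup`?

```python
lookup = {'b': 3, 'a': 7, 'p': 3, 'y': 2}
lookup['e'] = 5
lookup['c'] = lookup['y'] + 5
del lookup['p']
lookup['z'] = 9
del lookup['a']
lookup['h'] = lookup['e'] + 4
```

lookup['e'] = 5 → {'b': 3, 'a': 7, 'p': 3, 'y': 2, 'e': 5}
lookup['c'] = lookup['y']+5 = 7 → {'b': 3, 'a': 7, 'p': 3, 'y': 2, 'e': 5, 'c': 7}
del 'p' → {'b': 3, 'a': 7, 'y': 2, 'e': 5, 'c': 7}
lookup['z'] = 9 → {'b': 3, 'a': 7, 'y': 2, 'e': 5, 'c': 7, 'z': 9}
del 'a' → {'b': 3, 'y': 2, 'e': 5, 'c': 7, 'z': 9}
lookup['h'] = lookup['e']+4 = 9 → {'b': 3, 'y': 2, 'e': 5, 'c': 7, 'z': 9, 'h': 9}

{'b': 3, 'y': 2, 'e': 5, 'c': 7, 'z': 9, 'h': 9}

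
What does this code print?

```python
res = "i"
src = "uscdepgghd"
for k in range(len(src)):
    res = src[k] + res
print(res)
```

dhggpedcsui

k=0: prepend 'u' → 'ui'
k=1: prepend 's' → 'sui'
k=2: prepend 'c' → 'csui'
k=3: prepend 'd' → 'dcsui'
k=4: prepend 'e' → 'edcsui'
k=5: prepend 'p' → 'pedcsui'
k=6: prepend 'g' → 'gpedcsui'
k=7: prepend 'g' → 'ggpedcsui'
k=8: prepend 'h' → 'hggpedcsui'
k=9: prepend 'd' → 'dhggpedcsui'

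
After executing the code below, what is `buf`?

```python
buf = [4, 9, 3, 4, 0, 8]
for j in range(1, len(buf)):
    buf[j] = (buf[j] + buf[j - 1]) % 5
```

[4, 3, 1, 0, 0, 3]

j=1: buf[1] = (9+4)%5 = 3 → [4, 3, 3, 4, 0, 8]
j=2: buf[2] = (3+3)%5 = 1 → [4, 3, 1, 4, 0, 8]
j=3: buf[3] = (4+1)%5 = 0 → [4, 3, 1, 0, 0, 8]
j=4: buf[4] = (0+0)%5 = 0 → [4, 3, 1, 0, 0, 8]
j=5: buf[5] = (8+0)%5 = 3 → [4, 3, 1, 0, 0, 3]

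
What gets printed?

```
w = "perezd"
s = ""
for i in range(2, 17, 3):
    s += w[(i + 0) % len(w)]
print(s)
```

i=2: add w[2]='r' → 'r'
i=5: add w[5]='d' → 'rd'
i=8: add w[2]='r' → 'rdr'
i=11: add w[5]='d' → 'rdrd'
i=14: add w[2]='r' → 'rdrdr'

rdrdr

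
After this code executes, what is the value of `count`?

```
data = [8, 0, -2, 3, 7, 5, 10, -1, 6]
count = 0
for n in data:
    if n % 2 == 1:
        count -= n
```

n=8: not odd
n=0: not odd
n=-2: not odd
n=3: odd, count = 0-3 = -3
n=7: odd, count = (-3)-7 = -10
n=5: odd, count = (-10)-5 = -15
n=10: not odd
n=-1: odd, count = (-15)-(-1) = -14
n=6: not odd

-14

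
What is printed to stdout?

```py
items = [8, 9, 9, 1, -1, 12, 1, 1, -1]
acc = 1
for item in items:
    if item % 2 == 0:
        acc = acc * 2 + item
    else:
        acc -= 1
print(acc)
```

item=8: even, acc = 1*2+8 = 10
item=9: not even, acc = 10-1 = 9
item=9: not even, acc = 9-1 = 8
item=1: not even, acc = 8-1 = 7
item=-1: not even, acc = 7-1 = 6
item=12: even, acc = 6*2+12 = 24
item=1: not even, acc = 24-1 = 23
item=1: not even, acc = 23-1 = 22
item=-1: not even, acc = 22-1 = 21

21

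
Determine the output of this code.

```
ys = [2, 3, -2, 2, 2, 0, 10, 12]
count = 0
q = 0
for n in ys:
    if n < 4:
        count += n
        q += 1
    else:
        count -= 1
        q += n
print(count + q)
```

33

n=2: <4, count = 0+2 = 2; q=1
n=3: <4, count = 2+3 = 5; q=2
n=-2: <4, count = 5+(-2) = 3; q=3
n=2: <4, count = 3+2 = 5; q=4
n=2: <4, count = 5+2 = 7; q=5
n=0: <4, count = 7+0 = 7; q=6
n=10: not <4, count = 7-1 = 6; q=16
n=12: not <4, count = 6-1 = 5; q=28
count+q = 5+28 = 33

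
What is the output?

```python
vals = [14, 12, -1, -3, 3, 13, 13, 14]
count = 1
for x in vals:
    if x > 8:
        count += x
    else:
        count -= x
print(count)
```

68

x=14: >8, count = 1+14 = 15
x=12: >8, count = 15+12 = 27
x=-1: not >8, count = 27-(-1) = 28
x=-3: not >8, count = 28-(-3) = 31
x=3: not >8, count = 31-3 = 28
x=13: >8, count = 28+13 = 41
x=13: >8, count = 41+13 = 54
x=14: >8, count = 54+14 = 68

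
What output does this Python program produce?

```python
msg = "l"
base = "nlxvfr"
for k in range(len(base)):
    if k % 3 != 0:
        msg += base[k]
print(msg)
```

k=0: skip
k=1: add 'l' → 'll'
k=2: add 'x' → 'llx'
k=3: skip
k=4: add 'f' → 'llxf'
k=5: add 'r' → 'llxfr'

llxfr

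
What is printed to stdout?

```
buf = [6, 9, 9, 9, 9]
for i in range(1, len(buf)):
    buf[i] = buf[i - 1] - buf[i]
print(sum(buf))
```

-60

i=1: buf[1] = 6-9 = -3 → [6, -3, 9, 9, 9]
i=2: buf[2] = (-3)-9 = -12 → [6, -3, -12, 9, 9]
i=3: buf[3] = (-12)-9 = -21 → [6, -3, -12, -21, 9]
i=4: buf[4] = (-21)-9 = -30 → [6, -3, -12, -21, -30]
sum = -60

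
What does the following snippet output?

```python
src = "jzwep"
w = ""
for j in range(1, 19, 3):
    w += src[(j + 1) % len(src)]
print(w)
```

j=1: add src[2]='w' → 'w'
j=4: add src[0]='j' → 'wj'
j=7: add src[3]='e' → 'wje'
j=10: add src[1]='z' → 'wjez'
j=13: add src[4]='p' → 'wjezp'
j=16: add src[2]='w' → 'wjezpw'

wjezpw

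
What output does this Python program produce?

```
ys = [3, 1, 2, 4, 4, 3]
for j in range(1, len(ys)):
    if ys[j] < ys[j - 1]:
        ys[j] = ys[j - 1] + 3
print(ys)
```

[3, 6, 9, 12, 15, 18]

j=1: 1<3, ys[1] = 3+3 = 6 → [3, 6, 2, 4, 4, 3]
j=2: 2<6, ys[2] = 6+3 = 9 → [3, 6, 9, 4, 4, 3]
j=3: 4<9, ys[3] = 9+3 = 12 → [3, 6, 9, 12, 4, 3]
j=4: 4<12, ys[4] = 12+3 = 15 → [3, 6, 9, 12, 15, 3]
j=5: 3<15, ys[5] = 15+3 = 18 → [3, 6, 9, 12, 15, 18]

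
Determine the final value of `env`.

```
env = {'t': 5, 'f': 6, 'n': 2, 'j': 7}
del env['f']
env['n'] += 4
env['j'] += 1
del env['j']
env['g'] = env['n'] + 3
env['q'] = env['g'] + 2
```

{'t': 5, 'n': 6, 'g': 9, 'q': 11}

del 'f' → {'t': 5, 'n': 2, 'j': 7}
env['n'] = 2+4 = 6 → {'t': 5, 'n': 6, 'j': 7}
env['j'] = 7+1 = 8 → {'t': 5, 'n': 6, 'j': 8}
del 'j' → {'t': 5, 'n': 6}
env['g'] = env['n']+3 = 9 → {'t': 5, 'n': 6, 'g': 9}
env['q'] = env['g']+2 = 11 → {'t': 5, 'n': 6, 'g': 9, 'q': 11}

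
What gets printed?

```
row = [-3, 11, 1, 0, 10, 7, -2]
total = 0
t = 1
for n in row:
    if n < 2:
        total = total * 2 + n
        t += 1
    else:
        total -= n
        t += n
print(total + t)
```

n=-3: <2, total = 0*2+(-3) = -3; t=2
n=11: not <2, total = (-3)-11 = -14; t=13
n=1: <2, total = (-14)*2+1 = -27; t=14
n=0: <2, total = (-27)*2+0 = -54; t=15
n=10: not <2, total = (-54)-10 = -64; t=25
n=7: not <2, total = (-64)-7 = -71; t=32
n=-2: <2, total = (-71)*2+(-2) = -144; t=33
total+t = (-144)+33 = -111

-111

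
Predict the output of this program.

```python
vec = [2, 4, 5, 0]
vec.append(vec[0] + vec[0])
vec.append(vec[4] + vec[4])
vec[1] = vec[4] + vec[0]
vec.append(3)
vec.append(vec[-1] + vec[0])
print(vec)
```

[2, 6, 5, 0, 4, 8, 3, 5]

append vec[0]+vec[0] = 2+2 = 4 → [2, 4, 5, 0, 4]
append vec[4]+vec[4] = 4+4 = 8 → [2, 4, 5, 0, 4, 8]
vec[1] = vec[4]+vec[0] = 4+2 = 6 → [2, 6, 5, 0, 4, 8]
append 3 → [2, 6, 5, 0, 4, 8, 3]
append vec[-1]+vec[0] = 3+2 = 5 → [2, 6, 5, 0, 4, 8, 3, 5]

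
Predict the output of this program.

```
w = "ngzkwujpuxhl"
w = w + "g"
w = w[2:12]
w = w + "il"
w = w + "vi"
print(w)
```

+ 'g' → 'ngzkwujpuxhlg'
slice [2:12] → 'zkwujpuxhl'
+ 'il' → 'zkwujpuxhlil'
+ 'vi' → 'zkwujpuxhlilvi'

zkwujpuxhlilvi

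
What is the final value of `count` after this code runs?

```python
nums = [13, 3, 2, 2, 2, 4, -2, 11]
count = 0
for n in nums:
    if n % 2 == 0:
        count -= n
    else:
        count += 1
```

n=13: not even, count = 0+1 = 1
n=3: not even, count = 1+1 = 2
n=2: even, count = 2-2 = 0
n=2: even, count = 0-2 = -2
n=2: even, count = (-2)-2 = -4
n=4: even, count = (-4)-4 = -8
n=-2: even, count = (-8)-(-2) = -6
n=11: not even, count = (-6)+1 = -5

-5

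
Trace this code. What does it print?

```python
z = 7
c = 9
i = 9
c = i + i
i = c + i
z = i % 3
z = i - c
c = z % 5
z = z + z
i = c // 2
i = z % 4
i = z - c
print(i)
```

c = 9+9 = 18
i = 18+9 = 27
z = 27%3 = 0
z = 27-18 = 9
c = 9%5 = 4
z = 9+9 = 18
i = 4//2 = 2
i = 18%4 = 2
i = 18-4 = 14

14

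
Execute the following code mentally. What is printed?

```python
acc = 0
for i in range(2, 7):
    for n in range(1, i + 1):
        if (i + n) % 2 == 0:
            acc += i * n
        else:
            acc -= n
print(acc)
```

i=2,n=1: odd sum, acc = 0-1 = -1
i=2,n=2: even sum, acc = (-1)+4 = 3
i=3,n=1: even sum, acc = 3+3 = 6
i=3,n=2: odd sum, acc = 6-2 = 4
i=3,n=3: even sum, acc = 4+9 = 13
i=4,n=1: odd sum, acc = 13-1 = 12
i=4,n=2: even sum, acc = 12+8 = 20
i=4,n=3: odd sum, acc = 20-3 = 17
i=4,n=4: even sum, acc = 17+16 = 33
i=5,n=1: even sum, acc = 33+5 = 38
i=5,n=2: odd sum, acc = 38-2 = 36
i=5,n=3: even sum, acc = 36+15 = 51
i=5,n=4: odd sum, acc = 51-4 = 47
i=5,n=5: even sum, acc = 47+25 = 72
i=6,n=1: odd sum, acc = 72-1 = 71
i=6,n=2: even sum, acc = 71+12 = 83
i=6,n=3: odd sum, acc = 83-3 = 80
i=6,n=4: even sum, acc = 80+24 = 104
i=6,n=5: odd sum, acc = 104-5 = 99
i=6,n=6: even sum, acc = 99+36 = 135

135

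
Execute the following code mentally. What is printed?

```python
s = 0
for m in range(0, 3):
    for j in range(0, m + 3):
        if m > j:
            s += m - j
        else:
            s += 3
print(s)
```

m=0,j=0: not 0>0, s = 0+3 = 3
m=0,j=1: not 0>1, s = 3+3 = 6
m=0,j=2: not 0>2, s = 6+3 = 9
m=1,j=0: 1>0, s = 9+1 = 10
m=1,j=1: not 1>1, s = 10+3 = 13
m=1,j=2: not 1>2, s = 13+3 = 16
m=1,j=3: not 1>3, s = 16+3 = 19
m=2,j=0: 2>0, s = 19+2 = 21
m=2,j=1: 2>1, s = 21+1 = 22
m=2,j=2: not 2>2, s = 22+3 = 25
m=2,j=3: not 2>3, s = 25+3 = 28
m=2,j=4: not 2>4, s = 28+3 = 31

31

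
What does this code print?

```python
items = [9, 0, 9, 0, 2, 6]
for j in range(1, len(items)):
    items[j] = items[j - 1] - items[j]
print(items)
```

[9, 9, 0, 0, -2, -8]

j=1: items[1] = 9-0 = 9 → [9, 9, 9, 0, 2, 6]
j=2: items[2] = 9-9 = 0 → [9, 9, 0, 0, 2, 6]
j=3: items[3] = 0-0 = 0 → [9, 9, 0, 0, 2, 6]
j=4: items[4] = 0-2 = -2 → [9, 9, 0, 0, -2, 6]
j=5: items[5] = (-2)-6 = -8 → [9, 9, 0, 0, -2, -8]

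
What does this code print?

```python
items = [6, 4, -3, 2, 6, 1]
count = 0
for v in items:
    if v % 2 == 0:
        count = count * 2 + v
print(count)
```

74

v=6: even, count = 0*2+6 = 6
v=4: even, count = 6*2+4 = 16
v=-3: not even
v=2: even, count = 16*2+2 = 34
v=6: even, count = 34*2+6 = 74
v=1: not even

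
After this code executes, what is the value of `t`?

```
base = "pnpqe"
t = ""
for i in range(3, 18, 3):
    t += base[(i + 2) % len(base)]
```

i=3: add base[0]='p' → 'p'
i=6: add base[3]='q' → 'pq'
i=9: add base[1]='n' → 'pqn'
i=12: add base[4]='e' → 'pqne'
i=15: add base[2]='p' → 'pqnep'

'pqnep'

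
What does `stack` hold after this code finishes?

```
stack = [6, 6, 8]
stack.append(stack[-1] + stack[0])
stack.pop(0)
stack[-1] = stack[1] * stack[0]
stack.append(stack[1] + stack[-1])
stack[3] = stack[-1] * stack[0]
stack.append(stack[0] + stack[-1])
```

append stack[-1]+stack[0] = 8+6 = 14 → [6, 6, 8, 14]
pop(0) removes 6 → [6, 8, 14]
stack[-1] = stack[1]*stack[0] = 8*6 = 48 → [6, 8, 48]
append stack[1]+stack[-1] = 8+48 = 56 → [6, 8, 48, 56]
stack[3] = stack[-1]*stack[0] = 56*6 = 336 → [6, 8, 48, 336]
append stack[0]+stack[-1] = 6+336 = 342 → [6, 8, 48, 336, 342]

[6, 8, 48, 336, 342]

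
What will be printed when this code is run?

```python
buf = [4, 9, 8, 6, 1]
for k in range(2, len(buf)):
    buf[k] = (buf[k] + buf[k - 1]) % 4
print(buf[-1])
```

0

k=2: buf[2] = (8+9)%4 = 1 → [4, 9, 1, 6, 1]
k=3: buf[3] = (6+1)%4 = 3 → [4, 9, 1, 3, 1]
k=4: buf[4] = (1+3)%4 = 0 → [4, 9, 1, 3, 0]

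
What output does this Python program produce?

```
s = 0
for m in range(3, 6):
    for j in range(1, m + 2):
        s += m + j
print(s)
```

m=3,j=1: s = 0+4 = 4
m=3,j=2: s = 4+5 = 9
m=3,j=3: s = 9+6 = 15
m=3,j=4: s = 15+7 = 22
m=4,j=1: s = 22+5 = 27
m=4,j=2: s = 27+6 = 33
m=4,j=3: s = 33+7 = 40
m=4,j=4: s = 40+8 = 48
m=4,j=5: s = 48+9 = 57
m=5,j=1: s = 57+6 = 63
m=5,j=2: s = 63+7 = 70
m=5,j=3: s = 70+8 = 78
m=5,j=4: s = 78+9 = 87
m=5,j=5: s = 87+10 = 97
m=5,j=6: s = 97+11 = 108

108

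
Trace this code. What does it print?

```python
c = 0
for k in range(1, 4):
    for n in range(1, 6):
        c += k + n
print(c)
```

k=1,n=1: c = 0+2 = 2
k=1,n=2: c = 2+3 = 5
k=1,n=3: c = 5+4 = 9
k=1,n=4: c = 9+5 = 14
k=1,n=5: c = 14+6 = 20
k=2,n=1: c = 20+3 = 23
k=2,n=2: c = 23+4 = 27
k=2,n=3: c = 27+5 = 32
k=2,n=4: c = 32+6 = 38
k=2,n=5: c = 38+7 = 45
k=3,n=1: c = 45+4 = 49
k=3,n=2: c = 49+5 = 54
k=3,n=3: c = 54+6 = 60
k=3,n=4: c = 60+7 = 67
k=3,n=5: c = 67+8 = 75

75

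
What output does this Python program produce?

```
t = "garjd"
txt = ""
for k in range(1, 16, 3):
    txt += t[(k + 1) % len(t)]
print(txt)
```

rgjad

k=1: add t[2]='r' → 'r'
k=4: add t[0]='g' → 'rg'
k=7: add t[3]='j' → 'rgj'
k=10: add t[1]='a' → 'rgja'
k=13: add t[4]='d' → 'rgjad'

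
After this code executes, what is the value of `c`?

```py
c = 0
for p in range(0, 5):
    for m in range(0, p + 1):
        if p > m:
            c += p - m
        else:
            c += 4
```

40

p=0,m=0: not 0>0, c = 0+4 = 4
p=1,m=0: 1>0, c = 4+1 = 5
p=1,m=1: not 1>1, c = 5+4 = 9
p=2,m=0: 2>0, c = 9+2 = 11
p=2,m=1: 2>1, c = 11+1 = 12
p=2,m=2: not 2>2, c = 12+4 = 16
p=3,m=0: 3>0, c = 16+3 = 19
p=3,m=1: 3>1, c = 19+2 = 21
p=3,m=2: 3>2, c = 21+1 = 22
p=3,m=3: not 3>3, c = 22+4 = 26
p=4,m=0: 4>0, c = 26+4 = 30
p=4,m=1: 4>1, c = 30+3 = 33
p=4,m=2: 4>2, c = 33+2 = 35
p=4,m=3: 4>3, c = 35+1 = 36
p=4,m=4: not 4>4, c = 36+4 = 40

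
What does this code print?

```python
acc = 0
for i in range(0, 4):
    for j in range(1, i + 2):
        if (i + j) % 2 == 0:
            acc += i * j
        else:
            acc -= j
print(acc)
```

4

i=0,j=1: odd sum, acc = 0-1 = -1
i=1,j=1: even sum, acc = (-1)+1 = 0
i=1,j=2: odd sum, acc = 0-2 = -2
i=2,j=1: odd sum, acc = (-2)-1 = -3
i=2,j=2: even sum, acc = (-3)+4 = 1
i=2,j=3: odd sum, acc = 1-3 = -2
i=3,j=1: even sum, acc = (-2)+3 = 1
i=3,j=2: odd sum, acc = 1-2 = -1
i=3,j=3: even sum, acc = (-1)+9 = 8
i=3,j=4: odd sum, acc = 8-4 = 4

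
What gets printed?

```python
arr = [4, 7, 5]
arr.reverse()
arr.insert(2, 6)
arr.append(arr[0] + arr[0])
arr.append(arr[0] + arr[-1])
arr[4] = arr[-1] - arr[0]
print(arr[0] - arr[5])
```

reverse → [5, 7, 4]
insert 6 at 2 → [5, 7, 6, 4]
append arr[0]+arr[0] = 5+5 = 10 → [5, 7, 6, 4, 10]
append arr[0]+arr[-1] = 5+10 = 15 → [5, 7, 6, 4, 10, 15]
arr[4] = arr[-1]-arr[0] = 15-5 = 10 → [5, 7, 6, 4, 10, 15]
arr[0]-arr[5] = 5-15 = -10

-10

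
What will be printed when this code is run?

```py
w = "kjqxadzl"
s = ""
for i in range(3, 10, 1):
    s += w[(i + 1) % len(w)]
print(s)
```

adzlkjq

i=3: add w[4]='a' → 'a'
i=4: add w[5]='d' → 'ad'
i=5: add w[6]='z' → 'adz'
i=6: add w[7]='l' → 'adzl'
i=7: add w[0]='k' → 'adzlk'
i=8: add w[1]='j' → 'adzlkj'
i=9: add w[2]='q' → 'adzlkjq'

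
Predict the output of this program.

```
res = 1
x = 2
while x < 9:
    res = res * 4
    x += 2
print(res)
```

x=2: res = 1*4 = 4
x=4: res = 4*4 = 16
x=6: res = 16*4 = 64
x=8: res = 64*4 = 256

256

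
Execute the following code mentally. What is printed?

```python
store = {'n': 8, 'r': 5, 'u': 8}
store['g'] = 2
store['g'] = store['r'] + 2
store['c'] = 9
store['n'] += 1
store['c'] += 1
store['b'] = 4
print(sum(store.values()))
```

store['g'] = 2 → {'n': 8, 'r': 5, 'u': 8, 'g': 2}
store['g'] = store['r']+2 = 7 → {'n': 8, 'r': 5, 'u': 8, 'g': 7}
store['c'] = 9 → {'n': 8, 'r': 5, 'u': 8, 'g': 7, 'c': 9}
store['n'] = 8+1 = 9 → {'n': 9, 'r': 5, 'u': 8, 'g': 7, 'c': 9}
store['c'] = 9+1 = 10 → {'n': 9, 'r': 5, 'u': 8, 'g': 7, 'c': 10}
store['b'] = 4 → {'n': 9, 'r': 5, 'u': 8, 'g': 7, 'c': 10, 'b': 4}
sum of values = 43

43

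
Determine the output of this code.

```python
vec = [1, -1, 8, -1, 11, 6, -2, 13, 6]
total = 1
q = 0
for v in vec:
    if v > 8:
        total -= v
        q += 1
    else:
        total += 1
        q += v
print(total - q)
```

-35

v=1: not >8, total = 1+1 = 2; q=1
v=-1: not >8, total = 2+1 = 3; q=0
v=8: not >8, total = 3+1 = 4; q=8
v=-1: not >8, total = 4+1 = 5; q=7
v=11: >8, total = 5-11 = -6; q=8
v=6: not >8, total = (-6)+1 = -5; q=14
v=-2: not >8, total = (-5)+1 = -4; q=12
v=13: >8, total = (-4)-13 = -17; q=13
v=6: not >8, total = (-17)+1 = -16; q=19
total-q = (-16)-19 = -35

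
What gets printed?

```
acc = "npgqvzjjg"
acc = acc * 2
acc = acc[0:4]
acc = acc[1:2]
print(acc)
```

repeat ×2 → 'npgqvzjjgnpgqvzjjg'
slice [0:4] → 'npgq'
slice [1:2] → 'p'

p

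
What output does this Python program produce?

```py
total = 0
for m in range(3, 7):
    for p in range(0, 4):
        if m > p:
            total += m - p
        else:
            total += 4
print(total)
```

52

m=3,p=0: 3>0, total = 0+3 = 3
m=3,p=1: 3>1, total = 3+2 = 5
m=3,p=2: 3>2, total = 5+1 = 6
m=3,p=3: not 3>3, total = 6+4 = 10
m=4,p=0: 4>0, total = 10+4 = 14
m=4,p=1: 4>1, total = 14+3 = 17
m=4,p=2: 4>2, total = 17+2 = 19
m=4,p=3: 4>3, total = 19+1 = 20
m=5,p=0: 5>0, total = 20+5 = 25
m=5,p=1: 5>1, total = 25+4 = 29
m=5,p=2: 5>2, total = 29+3 = 32
m=5,p=3: 5>3, total = 32+2 = 34
m=6,p=0: 6>0, total = 34+6 = 40
m=6,p=1: 6>1, total = 40+5 = 45
m=6,p=2: 6>2, total = 45+4 = 49
m=6,p=3: 6>3, total = 49+3 = 52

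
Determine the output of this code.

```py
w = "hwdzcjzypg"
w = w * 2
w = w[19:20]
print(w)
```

g

repeat ×2 → 'hwdzcjzypghwdzcjzypg'
slice [19:20] → 'g'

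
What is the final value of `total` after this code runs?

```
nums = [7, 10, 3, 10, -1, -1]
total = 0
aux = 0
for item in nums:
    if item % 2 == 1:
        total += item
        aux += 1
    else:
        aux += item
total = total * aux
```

192

item=7: odd, total = 0+7 = 7; aux=1
item=10: not odd; aux=11
item=3: odd, total = 7+3 = 10; aux=12
item=10: not odd; aux=22
item=-1: odd, total = 10+(-1) = 9; aux=23
item=-1: odd, total = 9+(-1) = 8; aux=24
total*aux = 8*24 = 192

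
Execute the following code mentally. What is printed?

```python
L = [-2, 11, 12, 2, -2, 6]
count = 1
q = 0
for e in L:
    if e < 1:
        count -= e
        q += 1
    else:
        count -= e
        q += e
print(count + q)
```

e=-2: <1, count = 1-(-2) = 3; q=1
e=11: not <1, count = 3-11 = -8; q=12
e=12: not <1, count = (-8)-12 = -20; q=24
e=2: not <1, count = (-20)-2 = -22; q=26
e=-2: <1, count = (-22)-(-2) = -20; q=27
e=6: not <1, count = (-20)-6 = -26; q=33
count+q = (-26)+33 = 7

7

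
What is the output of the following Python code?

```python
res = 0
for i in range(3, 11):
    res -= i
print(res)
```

i=3: res = 0-3 = -3
i=4: res = (-3)-4 = -7
i=5: res = (-7)-5 = -12
i=6: res = (-12)-6 = -18
i=7: res = (-18)-7 = -25
i=8: res = (-25)-8 = -33
i=9: res = (-33)-9 = -42
i=10: res = (-42)-10 = -52

-52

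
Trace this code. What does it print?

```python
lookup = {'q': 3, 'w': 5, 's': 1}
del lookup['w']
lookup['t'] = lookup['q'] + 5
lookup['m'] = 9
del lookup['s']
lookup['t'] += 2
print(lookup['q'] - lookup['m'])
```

del 'w' → {'q': 3, 's': 1}
lookup['t'] = lookup['q']+5 = 8 → {'q': 3, 's': 1, 't': 8}
lookup['m'] = 9 → {'q': 3, 's': 1, 't': 8, 'm': 9}
del 's' → {'q': 3, 't': 8, 'm': 9}
lookup['t'] = 8+2 = 10 → {'q': 3, 't': 10, 'm': 9}
lookup['q']-lookup['m'] = 3-9 = -6

-6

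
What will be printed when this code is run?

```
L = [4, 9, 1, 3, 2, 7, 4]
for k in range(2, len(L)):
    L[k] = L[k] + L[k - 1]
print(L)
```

k=2: L[2] = 1+9 = 10 → [4, 9, 10, 3, 2, 7, 4]
k=3: L[3] = 3+10 = 13 → [4, 9, 10, 13, 2, 7, 4]
k=4: L[4] = 2+13 = 15 → [4, 9, 10, 13, 15, 7, 4]
k=5: L[5] = 7+15 = 22 → [4, 9, 10, 13, 15, 22, 4]
k=6: L[6] = 4+22 = 26 → [4, 9, 10, 13, 15, 22, 26]

[4, 9, 10, 13, 15, 22, 26]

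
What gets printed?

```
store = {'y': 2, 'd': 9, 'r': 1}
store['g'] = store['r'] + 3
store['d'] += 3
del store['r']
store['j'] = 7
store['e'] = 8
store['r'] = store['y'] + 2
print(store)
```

store['g'] = store['r']+3 = 4 → {'y': 2, 'd': 9, 'r': 1, 'g': 4}
store['d'] = 9+3 = 12 → {'y': 2, 'd': 12, 'r': 1, 'g': 4}
del 'r' → {'y': 2, 'd': 12, 'g': 4}
store['j'] = 7 → {'y': 2, 'd': 12, 'g': 4, 'j': 7}
store['e'] = 8 → {'y': 2, 'd': 12, 'g': 4, 'j': 7, 'e': 8}
store['r'] = store['y']+2 = 4 → {'y': 2, 'd': 12, 'g': 4, 'j': 7, 'e': 8, 'r': 4}

{'y': 2, 'd': 12, 'g': 4, 'j': 7, 'e': 8, 'r': 4}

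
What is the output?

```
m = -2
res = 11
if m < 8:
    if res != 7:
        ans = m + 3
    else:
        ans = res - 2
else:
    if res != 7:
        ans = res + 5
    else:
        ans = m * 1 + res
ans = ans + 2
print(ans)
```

m=-2, res=11
m < 8 is True; res != 7 is True
→ ans = m + 3 = 1
ans = 1+2 = 3

3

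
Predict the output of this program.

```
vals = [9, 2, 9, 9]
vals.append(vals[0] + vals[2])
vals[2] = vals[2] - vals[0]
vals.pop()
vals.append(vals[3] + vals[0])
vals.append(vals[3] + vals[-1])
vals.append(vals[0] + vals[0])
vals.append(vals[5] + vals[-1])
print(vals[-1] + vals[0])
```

append vals[0]+vals[2] = 9+9 = 18 → [9, 2, 9, 9, 18]
vals[2] = vals[2]-vals[0] = 9-9 = 0 → [9, 2, 0, 9, 18]
pop() removes 18 → [9, 2, 0, 9]
append vals[3]+vals[0] = 9+9 = 18 → [9, 2, 0, 9, 18]
append vals[3]+vals[-1] = 9+18 = 27 → [9, 2, 0, 9, 18, 27]
append vals[0]+vals[0] = 9+9 = 18 → [9, 2, 0, 9, 18, 27, 18]
append vals[5]+vals[-1] = 27+18 = 45 → [9, 2, 0, 9, 18, 27, 18, 45]
vals[-1]+vals[0] = 45+9 = 54

54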